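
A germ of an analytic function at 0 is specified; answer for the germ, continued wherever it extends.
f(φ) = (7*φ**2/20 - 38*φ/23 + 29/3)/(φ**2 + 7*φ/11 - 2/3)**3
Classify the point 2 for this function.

The point is a regular point.

Denominator factors: φ**2 + 7*φ/11 - 2/3 = 152/33 at φ = 2 — none vanishes.
So the germ continues analytically to 2.


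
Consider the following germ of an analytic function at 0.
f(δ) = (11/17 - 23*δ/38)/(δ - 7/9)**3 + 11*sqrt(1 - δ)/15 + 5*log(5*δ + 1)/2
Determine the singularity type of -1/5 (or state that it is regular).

The point is a logarithmic branch point.

The term (5/2)*log(1 - δ/(-1/5)) has argument 1 - -1/5/(-1/5) = 0 at -1/5: a logarithmic (infinitely-sheeted) branch point; the remaining terms are analytic or single-valued there.


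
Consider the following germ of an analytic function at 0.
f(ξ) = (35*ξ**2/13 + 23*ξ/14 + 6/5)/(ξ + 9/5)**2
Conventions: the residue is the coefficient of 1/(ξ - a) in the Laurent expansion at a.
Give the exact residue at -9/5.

The residue is -1465/182.

At the order-2 pole -9/5 set g(ξ) = (ξ - (-9/5))^2*f(ξ) = 35*ξ**2/13 + 23*ξ/14 + 6/5.
Order-2 pole: residue = g'(a); g'(-9/5) = -1465/182, so the residue is -1465/182.


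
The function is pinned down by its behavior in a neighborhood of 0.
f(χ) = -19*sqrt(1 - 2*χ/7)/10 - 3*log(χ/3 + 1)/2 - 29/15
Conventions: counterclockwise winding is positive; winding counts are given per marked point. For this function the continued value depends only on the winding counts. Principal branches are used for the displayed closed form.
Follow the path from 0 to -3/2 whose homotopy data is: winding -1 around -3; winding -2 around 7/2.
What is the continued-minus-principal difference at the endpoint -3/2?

Continued minus principal equals (3)*pi*i.

The rational part is single-valued and drops out of the difference; each branch term changes only by its own monodromy.
(-19/10)*sqrt(1 - χ/(7/2)): winding -2 is even, the square root returns to the same sheet, contribution 0.
(-3/2)*log(1 - χ/(-3)): each positive loop around -3 adds 2*pi*i to the log, so winding -1 contributes (-3/2)*(-1)*2*pi*i = (3)*pi*i.
Summing the contributions at χ = -3/2 gives (3)*pi*i.


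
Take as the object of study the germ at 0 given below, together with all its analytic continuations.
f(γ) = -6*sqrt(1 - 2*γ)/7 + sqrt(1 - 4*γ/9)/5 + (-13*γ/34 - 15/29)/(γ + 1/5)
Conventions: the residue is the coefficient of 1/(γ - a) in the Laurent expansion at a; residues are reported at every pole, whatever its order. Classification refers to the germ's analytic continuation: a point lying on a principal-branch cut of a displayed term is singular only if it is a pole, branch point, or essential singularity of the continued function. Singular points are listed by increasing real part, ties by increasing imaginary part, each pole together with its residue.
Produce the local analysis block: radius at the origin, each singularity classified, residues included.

Radius of convergence at 0: 1/5.
At -1/5: a pole of order 1; residue -2173/4930.
At 1/2: an algebraic (square-root) branch point.
At 9/4: an algebraic (square-root) branch point.

Denominator factor (γ + 1/5): pole of order 1 at -1/5, modulus 1/5.
Branch term (1/5)*sqrt(1 - γ/(9/4)): its argument vanishes at γ = 9/4, a square-root branch point, modulus 9/4.
Branch term (-6/7)*sqrt(1 - γ/(1/2)): its argument vanishes at γ = 1/2, a square-root branch point, modulus 1/2.
The radius of convergence is the smallest modulus among the singular points: 1/5.
The branch terms are analytic at -1/5 and contribute nothing to the residue; only the rational part matters.
At the order-1 pole -1/5 set g(γ) = (γ - (-1/5))*(rational part) = -13*γ/34 - 15/29.
Simple pole: residue = g(a) at a = -1/5, which is -2173/4930.
List the singular points by increasing real part (a conjugate pair: the negative imaginary part first).


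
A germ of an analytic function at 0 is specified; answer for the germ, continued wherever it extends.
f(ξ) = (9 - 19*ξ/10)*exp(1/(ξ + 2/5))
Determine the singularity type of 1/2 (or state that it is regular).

There is no denominator, hence no pole anywhere.
The essential point of exp(1/(ξ - (-2/5))) is -2/5, not 1/2.
So the germ continues analytically to 1/2.

The point is a regular point.


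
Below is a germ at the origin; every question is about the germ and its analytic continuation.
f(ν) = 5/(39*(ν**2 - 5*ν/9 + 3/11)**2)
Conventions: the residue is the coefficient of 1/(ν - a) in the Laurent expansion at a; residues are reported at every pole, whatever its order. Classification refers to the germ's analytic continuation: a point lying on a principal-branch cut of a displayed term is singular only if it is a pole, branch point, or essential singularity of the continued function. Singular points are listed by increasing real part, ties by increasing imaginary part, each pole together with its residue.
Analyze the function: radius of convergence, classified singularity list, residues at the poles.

Denominator factor (ν**2 - 5*ν/9 + 3/11)^2: discriminant -697/891, complex-conjugate roots (5/18) + ((1/198)*sqrt(7667))*i and (5/18) - ((1/198)*sqrt(7667))*i; poles of order 2, moduli (1/11)*sqrt(33) and (1/11)*sqrt(33).
The radius of convergence is the smallest modulus among the singular points: (1/11)*sqrt(33).
The factor ν**2 - 5*ν/9 + 3/11 splits as (ν - a)(ν - a') with a = (5/18) - ((1/198)*sqrt(7667))*i, a' = (5/18) + ((1/198)*sqrt(7667))*i. At the order-2 pole a set g(ν) = (ν - a)^2*f(ν) = [5/39] / (ν - a')^2.
Order-2 pole: residue = g'(a); g'((5/18) - ((1/198)*sqrt(7667))*i) = ((26730/6315517)*sqrt(7667))*i, so the residue is ((26730/6315517)*sqrt(7667))*i.
The factor ν**2 - 5*ν/9 + 3/11 splits as (ν - a)(ν - a') with a = (5/18) + ((1/198)*sqrt(7667))*i, a' = (5/18) - ((1/198)*sqrt(7667))*i. At the order-2 pole a set g(ν) = (ν - a)^2*f(ν) = [5/39] / (ν - a')^2.
Order-2 pole: residue = g'(a); g'((5/18) + ((1/198)*sqrt(7667))*i) = -((26730/6315517)*sqrt(7667))*i, so the residue is -((26730/6315517)*sqrt(7667))*i.
List the singular points by increasing real part (a conjugate pair: the negative imaginary part first).

Radius of convergence at 0: (1/11)*sqrt(33).
At (5/18) - ((1/198)*sqrt(7667))*i: a pole of order 2; residue ((26730/6315517)*sqrt(7667))*i.
At (5/18) + ((1/198)*sqrt(7667))*i: a pole of order 2; residue -((26730/6315517)*sqrt(7667))*i.


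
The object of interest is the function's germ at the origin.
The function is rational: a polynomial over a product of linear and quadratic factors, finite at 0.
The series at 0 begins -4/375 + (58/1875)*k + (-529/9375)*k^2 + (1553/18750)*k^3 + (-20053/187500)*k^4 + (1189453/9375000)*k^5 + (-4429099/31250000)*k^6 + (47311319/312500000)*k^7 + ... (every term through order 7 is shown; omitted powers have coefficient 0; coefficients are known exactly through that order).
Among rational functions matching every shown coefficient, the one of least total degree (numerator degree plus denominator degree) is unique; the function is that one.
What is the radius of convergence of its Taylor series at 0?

The radius of convergence is 5/4.

No rational of total degree below 4 reproduces all 8 coefficients; solving the [0/4] Pade equations on them gives f(k) = -1/(24*(k + 5/4)**3*(k + 2)), whose expansion matches every shown term.
Denominator factor (k + 2): pole of order 1 at -2, modulus 2.
Denominator factor (k + 5/4)^3: pole of order 3 at -5/4, modulus 5/4.
The radius of convergence is the smallest modulus among the singular points: 5/4.


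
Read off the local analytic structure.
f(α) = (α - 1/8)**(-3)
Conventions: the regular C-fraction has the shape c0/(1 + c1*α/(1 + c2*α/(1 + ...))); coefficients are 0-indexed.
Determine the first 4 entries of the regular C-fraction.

Taylor coefficients (expand at 0): a_0 = -512, a_1 = -12288, a_2 = -196608, a_3 = -2621440.
c0 = a_0 = -512. Peel one level at a time: if S = 1 + c*α/S' with S'(0) = 1, then c is the α-coefficient of S and S' = c*α/(S - 1).
S_1 = c0/f = 1 + (-24)*α + (192)*α^2 + ...; c1 = -24.
S_2 = c1*α/(S_1 - 1) = 1 + (8)*α + (128/3)*α^2 + ...; c2 = 8.
S_3 = c2*α/(S_2 - 1) = 1 + (-16/3)*α + ...; c3 = -16/3.

The regular C-fraction coefficients are [-512, -24, 8, -16/3].


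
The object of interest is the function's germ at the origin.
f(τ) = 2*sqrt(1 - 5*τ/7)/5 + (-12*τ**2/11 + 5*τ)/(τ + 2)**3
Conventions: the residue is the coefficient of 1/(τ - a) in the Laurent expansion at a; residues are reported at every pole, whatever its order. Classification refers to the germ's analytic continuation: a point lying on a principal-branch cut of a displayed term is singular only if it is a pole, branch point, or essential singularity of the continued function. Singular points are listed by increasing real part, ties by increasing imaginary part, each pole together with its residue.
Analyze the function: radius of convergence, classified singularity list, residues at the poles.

Radius of convergence at 0: 7/5.
At -2: a pole of order 3; residue -12/11.
At 7/5: an algebraic (square-root) branch point.

Denominator factor (τ + 2)^3: pole of order 3 at -2, modulus 2.
Branch term (2/5)*sqrt(1 - τ/(7/5)): its argument vanishes at τ = 7/5, a square-root branch point, modulus 7/5.
The radius of convergence is the smallest modulus among the singular points: 7/5.
The branch term is analytic at -2 and contributes nothing to the residue; only the rational part matters.
At the order-3 pole -2 set g(τ) = (τ - (-2))^3*(rational part) = -12*τ**2/11 + 5*τ.
Order-3 pole: residue = g''(a)/2; g''(-2) = -24/11, so the residue is -12/11.
List the singular points by increasing real part (a conjugate pair: the negative imaginary part first).


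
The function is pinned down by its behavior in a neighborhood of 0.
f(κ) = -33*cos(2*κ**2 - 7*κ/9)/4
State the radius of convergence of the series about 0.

The factor cos(2*κ**2 - 7*κ/9) is entire and contributes no finite singular point.
The polynomial part has no poles.
No finite singular points: the Taylor series at 0 converges everywhere.

The radius of convergence is infinite.


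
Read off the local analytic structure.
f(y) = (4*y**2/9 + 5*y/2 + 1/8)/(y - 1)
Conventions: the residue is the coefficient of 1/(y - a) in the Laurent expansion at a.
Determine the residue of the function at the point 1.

The residue is 221/72.

At the order-1 pole 1 set g(y) = (y - (1))*f(y) = 4*y**2/9 + 5*y/2 + 1/8.
Simple pole: residue = g(a) at a = 1, which is 221/72.


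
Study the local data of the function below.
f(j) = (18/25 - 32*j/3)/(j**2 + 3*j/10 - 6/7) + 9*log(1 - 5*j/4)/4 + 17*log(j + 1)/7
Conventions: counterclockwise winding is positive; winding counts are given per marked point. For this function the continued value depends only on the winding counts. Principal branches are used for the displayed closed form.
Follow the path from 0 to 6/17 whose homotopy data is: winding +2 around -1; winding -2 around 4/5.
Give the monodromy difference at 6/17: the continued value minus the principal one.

The rational part is single-valued and drops out of the difference; each branch term changes only by its own monodromy.
(9/4)*log(1 - j/(4/5)): each positive loop around 4/5 adds 2*pi*i to the log, so winding -2 contributes (9/4)*(-2)*2*pi*i = -(9)*pi*i.
(17/7)*log(1 - j/(-1)): each positive loop around -1 adds 2*pi*i to the log, so winding +2 contributes (17/7)*(2)*2*pi*i = (68/7)*pi*i.
Summing the contributions at j = 6/17 gives (5/7)*pi*i.

Continued minus principal equals (5/7)*pi*i.


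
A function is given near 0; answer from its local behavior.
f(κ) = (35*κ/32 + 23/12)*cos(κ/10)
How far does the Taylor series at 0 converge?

The radius of convergence is infinite.

The factor cos(κ/10) is entire and contributes no finite singular point.
The polynomial part has no poles.
No finite singular points: the Taylor series at 0 converges everywhere.


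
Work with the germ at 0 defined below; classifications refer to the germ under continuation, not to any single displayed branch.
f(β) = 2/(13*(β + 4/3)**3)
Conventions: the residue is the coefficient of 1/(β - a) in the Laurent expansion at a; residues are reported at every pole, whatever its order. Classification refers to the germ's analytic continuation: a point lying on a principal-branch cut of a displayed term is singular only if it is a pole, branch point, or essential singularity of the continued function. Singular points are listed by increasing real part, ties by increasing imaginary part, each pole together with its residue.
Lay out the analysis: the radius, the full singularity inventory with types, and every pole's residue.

Radius of convergence at 0: 4/3.
At -4/3: a pole of order 3; residue 0.

Denominator factor (β + 4/3)^3: pole of order 3 at -4/3, modulus 4/3.
The radius of convergence is the smallest modulus among the singular points: 4/3.
At the order-3 pole -4/3 set g(β) = (β - (-4/3))^3*f(β) = 2/13.
Order-3 pole: residue = g''(a)/2; g''(-4/3) = 0, so the residue is 0.


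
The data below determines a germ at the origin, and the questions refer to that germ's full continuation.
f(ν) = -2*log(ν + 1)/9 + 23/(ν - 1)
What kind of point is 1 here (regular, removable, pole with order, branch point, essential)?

The denominator factor ν - 1 vanishes at 1 and appears to the power 1; the numerator there equals 23, nonzero, and no other factor vanishes.
The branch terms are analytic at this point.
Hence a pole whose order is the multiplicity, 1.

The point is a pole of order 1.


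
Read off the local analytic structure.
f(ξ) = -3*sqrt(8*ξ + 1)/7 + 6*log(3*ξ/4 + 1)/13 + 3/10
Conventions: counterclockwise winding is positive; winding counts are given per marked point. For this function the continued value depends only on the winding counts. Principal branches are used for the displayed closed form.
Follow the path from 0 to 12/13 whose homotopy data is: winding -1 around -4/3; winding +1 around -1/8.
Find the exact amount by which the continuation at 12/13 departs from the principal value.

The rational part is single-valued and drops out of the difference; each branch term changes only by its own monodromy.
(6/13)*log(1 - ξ/(-4/3)): each positive loop around -4/3 adds 2*pi*i to the log, so winding -1 contributes (6/13)*(-1)*2*pi*i = -(12/13)*pi*i.
(-3/7)*sqrt(1 - ξ/(-1/8)): winding +1 is odd, the square root flips sign, contributing -2*(-3/7)*sqrt(1 - (12/13)/(-1/8)) = -2*(-3/7)*sqrt(109/13) = (6/91)*sqrt(1417).
Summing the contributions at ξ = 12/13 gives ((6/91)*sqrt(1417)) - ((12/13)*pi)*i.

Continued minus principal equals ((6/91)*sqrt(1417)) - ((12/13)*pi)*i.


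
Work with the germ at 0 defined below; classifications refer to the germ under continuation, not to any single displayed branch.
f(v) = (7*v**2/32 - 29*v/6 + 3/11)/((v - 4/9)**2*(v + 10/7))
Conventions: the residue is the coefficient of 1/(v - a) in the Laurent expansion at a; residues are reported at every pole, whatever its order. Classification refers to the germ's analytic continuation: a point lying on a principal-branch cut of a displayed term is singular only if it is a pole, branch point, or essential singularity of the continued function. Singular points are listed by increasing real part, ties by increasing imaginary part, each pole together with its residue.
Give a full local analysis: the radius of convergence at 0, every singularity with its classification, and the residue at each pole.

Radius of convergence at 0: 4/9.
At -10/7: a pole of order 1; residue 2662821/1225312.
At 4/9: a pole of order 2; residue -74837/38291.

Denominator factor (v - 4/9)^2: pole of order 2 at 4/9, modulus 4/9.
Denominator factor (v + 10/7): pole of order 1 at -10/7, modulus 10/7.
The radius of convergence is the smallest modulus among the singular points: 4/9.
At the order-1 pole -10/7 set g(v) = (v - (-10/7))*f(v) = (7*v**2/32 - 29*v/6 + 3/11)/(v - 4/9)**2.
Simple pole: residue = g(a) at a = -10/7, which is 2662821/1225312.
At the order-2 pole 4/9 set g(v) = (v - (4/9))^2*f(v) = (7*v**2/32 - 29*v/6 + 3/11)/(v + 10/7).
Order-2 pole: residue = g'(a); g'(4/9) = -74837/38291, so the residue is -74837/38291.
List the singular points by increasing real part (a conjugate pair: the negative imaginary part first).


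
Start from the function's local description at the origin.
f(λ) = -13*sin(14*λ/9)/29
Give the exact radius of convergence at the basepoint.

The factor sin(14*λ/9) is entire and contributes no finite singular point.
The polynomial part has no poles.
No finite singular points: the Taylor series at 0 converges everywhere.

The radius of convergence is infinite.


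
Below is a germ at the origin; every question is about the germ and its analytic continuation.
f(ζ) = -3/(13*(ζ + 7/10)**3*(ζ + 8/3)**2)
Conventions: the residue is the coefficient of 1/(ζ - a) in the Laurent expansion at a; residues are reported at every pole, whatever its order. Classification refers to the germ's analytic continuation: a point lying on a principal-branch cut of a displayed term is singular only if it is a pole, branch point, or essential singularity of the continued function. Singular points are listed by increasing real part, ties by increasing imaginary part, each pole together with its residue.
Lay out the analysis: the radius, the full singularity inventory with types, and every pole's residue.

Radius of convergence at 0: 7/10.
At -8/3: a pole of order 2; residue 7290000/157525693.
At -7/10: a pole of order 3; residue -7290000/157525693.

Denominator factor (ζ + 8/3)^2: pole of order 2 at -8/3, modulus 8/3.
Denominator factor (ζ + 7/10)^3: pole of order 3 at -7/10, modulus 7/10.
The radius of convergence is the smallest modulus among the singular points: 7/10.
At the order-2 pole -8/3 set g(ζ) = (ζ - (-8/3))^2*f(ζ) = -3/(13*(ζ + 7/10)**3).
Order-2 pole: residue = g'(a); g'(-8/3) = 7290000/157525693, so the residue is 7290000/157525693.
At the order-3 pole -7/10 set g(ζ) = (ζ - (-7/10))^3*f(ζ) = -3/(13*(ζ + 8/3)**2).
Order-3 pole: residue = g''(a)/2; g''(-7/10) = -14580000/157525693, so the residue is -7290000/157525693.
List the singular points by increasing real part (a conjugate pair: the negative imaginary part first).


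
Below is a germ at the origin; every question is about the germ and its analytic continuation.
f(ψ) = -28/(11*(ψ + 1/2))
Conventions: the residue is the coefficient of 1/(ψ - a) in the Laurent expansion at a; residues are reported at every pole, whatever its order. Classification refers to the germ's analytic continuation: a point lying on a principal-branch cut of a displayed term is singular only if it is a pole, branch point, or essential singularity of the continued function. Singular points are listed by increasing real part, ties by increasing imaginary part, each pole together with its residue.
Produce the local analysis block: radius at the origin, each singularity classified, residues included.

Denominator factor (ψ + 1/2): pole of order 1 at -1/2, modulus 1/2.
The radius of convergence is the smallest modulus among the singular points: 1/2.
At the order-1 pole -1/2 set g(ψ) = (ψ - (-1/2))*f(ψ) = -28/11.
Simple pole: residue = g(a) at a = -1/2, which is -28/11.

Radius of convergence at 0: 1/2.
At -1/2: a pole of order 1; residue -28/11.


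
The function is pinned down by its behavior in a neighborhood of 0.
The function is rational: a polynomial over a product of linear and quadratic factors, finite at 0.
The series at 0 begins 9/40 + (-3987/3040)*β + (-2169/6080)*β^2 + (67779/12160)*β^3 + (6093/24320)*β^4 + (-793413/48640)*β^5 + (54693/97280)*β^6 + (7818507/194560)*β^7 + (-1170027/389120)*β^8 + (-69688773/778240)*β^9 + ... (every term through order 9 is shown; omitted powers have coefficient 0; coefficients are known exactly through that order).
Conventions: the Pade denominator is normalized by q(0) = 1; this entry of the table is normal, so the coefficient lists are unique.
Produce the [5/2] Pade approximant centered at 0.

Taylor coefficients needed (read off): a_0 = 9/40, a_1 = -3987/3040, a_2 = -2169/6080, a_3 = 67779/12160, a_4 = 6093/24320, a_5 = -793413/48640, a_6 = 54693/97280, a_7 = 7818507/194560.
Write the denominator as Q(β) = 1 + q1*β + q2*β^2. Requiring Q*f - P = O(β^8) with deg P <= 5 kills the coefficients of β^6..β^7 in Q*f:
  β^6: a_6 + q1*a_5 + q2*a_4 = 0, i.e. 54693/97280 + (-793413/48640)*q1 + (6093/24320)*q2 = 0.
  β^7: a_7 + q1*a_6 + q2*a_5 = 0, i.e. 7818507/194560 + (54693/97280)*q1 + (-793413/48640)*q2 = 0.
Solving this linear system: q1 = 1040607/14384338, q2 = 35472659/14384338.
The numerator is Q*f truncated at degree 5: P0 = a_0 = 9/40; P1 = a_1 + q1*a_0 = -28319290209/21864193760; P2 = a_2 + q1*a_1 + q2*a_0 = 2257292043/21864193760; P3 = a_3 + q1*a_2 + q2*a_1 = 101180981601/43728387520; P4 = a_4 + q1*a_3 + q2*a_2 = -9881801793/43728387520; P5 = a_5 + q1*a_4 + q2*a_3 = -111427156953/43728387520.

The Pade approximant has numerator coefficients [9/40, -28319290209/21864193760, 2257292043/21864193760, 101180981601/43728387520, -9881801793/43728387520, -111427156953/43728387520]; denominator coefficients [1, 1040607/14384338, 35472659/14384338].


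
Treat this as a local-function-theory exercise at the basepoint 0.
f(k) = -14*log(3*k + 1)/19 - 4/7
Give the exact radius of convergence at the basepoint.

Branch term (-14/19)*log(1 - k/(-1/3)): its argument vanishes at k = -1/3, a logarithmic branch point, modulus 1/3.
The radius of convergence is the smallest modulus among the singular points: 1/3.

The radius of convergence is 1/3.


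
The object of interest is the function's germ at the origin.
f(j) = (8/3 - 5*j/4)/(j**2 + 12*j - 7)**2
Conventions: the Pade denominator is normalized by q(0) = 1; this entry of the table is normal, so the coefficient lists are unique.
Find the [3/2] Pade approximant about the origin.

The Pade approximant has numerator coefficients [8/147, -1029367767/30052885996, 227303327/45079328994, -40115161/60105771992]; denominator coefficients [1, -3852350310/1073317357, 48402341889/15026442998].

Taylor coefficients needed (expand at 0): a_0 = 8/147, a_1 = 221/1372, a_2 = 2938/7203, a_3 = 31747/33614, a_4 = 244238/117649, a_5 = 14523687/3294172.
Write the denominator as Q(j) = 1 + q1*j + q2*j^2. Requiring Q*f - P = O(j^6) with deg P <= 3 kills the coefficients of j^4..j^5 in Q*f:
  j^4: a_4 + q1*a_3 + q2*a_2 = 0, i.e. 244238/117649 + (31747/33614)*q1 + (2938/7203)*q2 = 0.
  j^5: a_5 + q1*a_4 + q2*a_3 = 0, i.e. 14523687/3294172 + (244238/117649)*q1 + (31747/33614)*q2 = 0.
Solving this linear system: q1 = -3852350310/1073317357, q2 = 48402341889/15026442998.
The numerator is Q*f truncated at degree 3: P0 = a_0 = 8/147; P1 = a_1 + q1*a_0 = -1029367767/30052885996; P2 = a_2 + q1*a_1 + q2*a_0 = 227303327/45079328994; P3 = a_3 + q1*a_2 + q2*a_1 = -40115161/60105771992.


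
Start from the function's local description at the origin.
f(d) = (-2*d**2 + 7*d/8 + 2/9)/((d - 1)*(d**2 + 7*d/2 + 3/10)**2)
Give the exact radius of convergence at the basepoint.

The radius of convergence is 7/4 - (1/20)*sqrt(1105).

Denominator factor (d**2 + 7*d/2 + 3/10)^2: discriminant 221/20, real irrational roots -7/4 + (1/20)*sqrt(1105) and -7/4 - (1/20)*sqrt(1105); poles of order 2, moduli 7/4 - (1/20)*sqrt(1105) and 7/4 + (1/20)*sqrt(1105).
Denominator factor (d - 1): pole of order 1 at 1, modulus 1.
The radius of convergence is the smallest modulus among the singular points: 7/4 - (1/20)*sqrt(1105).


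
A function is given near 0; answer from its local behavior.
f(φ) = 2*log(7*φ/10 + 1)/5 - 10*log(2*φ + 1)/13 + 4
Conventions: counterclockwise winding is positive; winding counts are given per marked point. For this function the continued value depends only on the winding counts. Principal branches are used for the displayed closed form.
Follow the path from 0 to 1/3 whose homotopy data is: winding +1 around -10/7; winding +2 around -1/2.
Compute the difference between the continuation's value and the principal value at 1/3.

Continued minus principal equals -(148/65)*pi*i.

The rational part is single-valued and drops out of the difference; each branch term changes only by its own monodromy.
(2/5)*log(1 - φ/(-10/7)): each positive loop around -10/7 adds 2*pi*i to the log, so winding +1 contributes (2/5)*(1)*2*pi*i = (4/5)*pi*i.
(-10/13)*log(1 - φ/(-1/2)): each positive loop around -1/2 adds 2*pi*i to the log, so winding +2 contributes (-10/13)*(2)*2*pi*i = -(40/13)*pi*i.
Summing the contributions at φ = 1/3 gives -(148/65)*pi*i.


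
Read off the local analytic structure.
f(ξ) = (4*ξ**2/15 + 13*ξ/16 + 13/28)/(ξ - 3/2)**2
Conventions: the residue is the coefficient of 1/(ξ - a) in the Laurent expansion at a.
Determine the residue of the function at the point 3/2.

The residue is 129/80.

At the order-2 pole 3/2 set g(ξ) = (ξ - (3/2))^2*f(ξ) = 4*ξ**2/15 + 13*ξ/16 + 13/28.
Order-2 pole: residue = g'(a); g'(3/2) = 129/80, so the residue is 129/80.


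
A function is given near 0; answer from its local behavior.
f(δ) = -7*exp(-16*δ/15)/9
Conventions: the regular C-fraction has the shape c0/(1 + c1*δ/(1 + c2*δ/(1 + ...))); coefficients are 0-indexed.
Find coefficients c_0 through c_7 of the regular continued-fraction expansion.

Taylor coefficients (expand at 0): a_0 = -7/9, a_1 = 112/135, a_2 = -896/2025, a_3 = 14336/91125, a_4 = -57344/1366875, a_5 = 917504/102515625, a_6 = -7340032/4613203125, a_7 = 16777216/69198046875.
c0 = a_0 = -7/9. Peel one level at a time: if S = 1 + c*δ/S' with S'(0) = 1, then c is the δ-coefficient of S and S' = c*δ/(S - 1).
S_1 = c0/f = 1 + (16/15)*δ + (128/225)*δ^2 + ...; c1 = 16/15.
S_2 = c1*δ/(S_1 - 1) = 1 + (-8/15)*δ + (64/675)*δ^2 + ...; c2 = -8/15.
S_3 = c2*δ/(S_2 - 1) = 1 + (8/45)*δ + (64/2025)*δ^2 + ...; c3 = 8/45.
S_4 = c3*δ/(S_3 - 1) = 1 + (-8/45)*δ + (64/3375)*δ^2 + ...; c4 = -8/45.
S_5 = c4*δ/(S_4 - 1) = 1 + (8/75)*δ + (64/5625)*δ^2 + ...; c5 = 8/75.
S_6 = c5*δ/(S_5 - 1) = 1 + (-8/75)*δ + (64/7875)*δ^2 + ...; c6 = -8/75.
S_7 = c6*δ/(S_6 - 1) = 1 + (8/105)*δ + ...; c7 = 8/105.

The regular C-fraction coefficients are [-7/9, 16/15, -8/15, 8/45, -8/45, 8/75, -8/75, 8/105].


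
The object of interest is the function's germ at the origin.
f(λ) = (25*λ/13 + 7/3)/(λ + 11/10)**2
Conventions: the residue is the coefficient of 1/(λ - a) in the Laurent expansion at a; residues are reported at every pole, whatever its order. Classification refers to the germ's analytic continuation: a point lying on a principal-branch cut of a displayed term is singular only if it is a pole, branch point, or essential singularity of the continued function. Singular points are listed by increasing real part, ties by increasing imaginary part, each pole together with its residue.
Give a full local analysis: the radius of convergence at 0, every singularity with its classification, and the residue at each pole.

Denominator factor (λ + 11/10)^2: pole of order 2 at -11/10, modulus 11/10.
The radius of convergence is the smallest modulus among the singular points: 11/10.
At the order-2 pole -11/10 set g(λ) = (λ - (-11/10))^2*f(λ) = 25*λ/13 + 7/3.
Order-2 pole: residue = g'(a); g'(-11/10) = 25/13, so the residue is 25/13.

Radius of convergence at 0: 11/10.
At -11/10: a pole of order 2; residue 25/13.


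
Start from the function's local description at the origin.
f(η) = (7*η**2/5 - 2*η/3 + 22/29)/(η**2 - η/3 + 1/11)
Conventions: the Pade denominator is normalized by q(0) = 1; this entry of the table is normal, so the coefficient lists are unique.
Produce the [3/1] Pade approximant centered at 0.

The Pade approximant has numerator coefficients [242/29, -6910420/628401, -90706011/1047335, -272118033/1047335]; denominator coefficients [1, -88966/21669].

Taylor coefficients needed (expand at 0): a_0 = 242/29, a_1 = 2024/87, a_2 = 11627/1305, a_3 = -873983/3915, a_4 = -10764886/11745.
Write the denominator as Q(η) = 1 + q1*η. Requiring Q*f - P = O(η^5) with deg P <= 3 kills the coefficients of η^4..η^4 in Q*f:
  η^4: a_4 + q1*a_3 = 0, i.e. -10764886/11745 + (-873983/3915)*q1 = 0.
Solving this linear system: q1 = -88966/21669.
The numerator is Q*f truncated at degree 3: P0 = a_0 = 242/29; P1 = a_1 + q1*a_0 = -6910420/628401; P2 = a_2 + q1*a_1 = -90706011/1047335; P3 = a_3 + q1*a_2 = -272118033/1047335.


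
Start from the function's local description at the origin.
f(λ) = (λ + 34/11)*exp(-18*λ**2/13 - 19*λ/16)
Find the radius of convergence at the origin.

The factor exp(-18*λ**2/13 - 19*λ/16) is entire and contributes no finite singular point.
The polynomial part has no poles.
No finite singular points: the Taylor series at 0 converges everywhere.

The radius of convergence is infinite.


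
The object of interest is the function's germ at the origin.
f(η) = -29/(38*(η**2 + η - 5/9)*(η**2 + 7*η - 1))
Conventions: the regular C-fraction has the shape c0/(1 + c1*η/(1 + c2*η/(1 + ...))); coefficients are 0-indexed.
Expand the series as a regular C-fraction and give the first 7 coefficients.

Taylor coefficients (expand at 0): a_0 = -261/190, a_1 = -5742/475, a_2 = -23229/250, a_3 = -8068032/11875, a_4 = -290445498/59375, a_5 = -10399258422/296875, a_6 = -743275012041/2968750.
c0 = a_0 = -261/190. Peel one level at a time: if S = 1 + c*η/S' with S'(0) = 1, then c is the η-coefficient of S and S' = c*η/(S - 1).
S_1 = c0/f = 1 + (-44/5)*η + (49/5)*η^2 + ...; c1 = -44/5.
S_2 = c1*η/(S_1 - 1) = 1 + (49/44)*η + (5569/1936)*η^2 + ...; c2 = 49/44.
S_3 = c2*η/(S_2 - 1) = 1 + (-5569/2156)*η + (4743/2401)*η^2 + ...; c3 = -5569/2156.
S_4 = c3*η/(S_3 - 1) = 1 + (208692/272881)*η + (-13471920/31013761)*η^2 + ...; c4 = 208692/272881.
S_5 = c4*η/(S_4 - 1) = 1 + (1666980/2934863)*η + (441/277729)*η^2 + ...; c5 = 1666980/2934863.
S_6 = c5*η/(S_5 - 1) = 1 + (-5569/1992060)*η + ...; c6 = -5569/1992060.

The regular C-fraction coefficients are [-261/190, -44/5, 49/44, -5569/2156, 208692/272881, 1666980/2934863, -5569/1992060].


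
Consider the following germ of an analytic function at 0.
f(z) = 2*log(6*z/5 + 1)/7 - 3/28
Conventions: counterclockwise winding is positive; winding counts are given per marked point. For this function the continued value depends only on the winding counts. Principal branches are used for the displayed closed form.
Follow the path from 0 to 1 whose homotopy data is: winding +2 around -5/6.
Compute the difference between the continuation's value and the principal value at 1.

The rational part is single-valued and drops out of the difference; each branch term changes only by its own monodromy.
(2/7)*log(1 - z/(-5/6)): each positive loop around -5/6 adds 2*pi*i to the log, so winding +2 contributes (2/7)*(2)*2*pi*i = (8/7)*pi*i.
Summing the contributions at z = 1 gives (8/7)*pi*i.

Continued minus principal equals (8/7)*pi*i.


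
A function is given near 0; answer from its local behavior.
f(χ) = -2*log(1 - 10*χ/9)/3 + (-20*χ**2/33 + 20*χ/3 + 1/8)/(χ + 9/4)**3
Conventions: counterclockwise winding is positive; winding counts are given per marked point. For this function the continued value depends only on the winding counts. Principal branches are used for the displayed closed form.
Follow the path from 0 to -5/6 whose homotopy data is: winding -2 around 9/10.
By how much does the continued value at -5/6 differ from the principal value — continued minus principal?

The rational part is single-valued and drops out of the difference; each branch term changes only by its own monodromy.
(-2/3)*log(1 - χ/(9/10)): each positive loop around 9/10 adds 2*pi*i to the log, so winding -2 contributes (-2/3)*(-2)*2*pi*i = (8/3)*pi*i.
Summing the contributions at χ = -5/6 gives (8/3)*pi*i.

Continued minus principal equals (8/3)*pi*i.


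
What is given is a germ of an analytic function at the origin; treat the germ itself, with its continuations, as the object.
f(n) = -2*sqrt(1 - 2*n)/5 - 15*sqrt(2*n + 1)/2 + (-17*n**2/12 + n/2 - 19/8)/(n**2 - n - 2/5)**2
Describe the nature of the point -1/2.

The point is an algebraic (square-root) branch point.

The term (-15/2)*sqrt(1 - n/(-1/2)) has argument 1 - -1/2/(-1/2) = 0 at -1/2: a square-root (algebraic, two-sheeted) branch point; the remaining terms are analytic or single-valued there.


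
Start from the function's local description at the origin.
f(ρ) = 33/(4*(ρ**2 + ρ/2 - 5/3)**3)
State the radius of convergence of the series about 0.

The radius of convergence is -1/4 + (1/12)*sqrt(249).

Denominator factor (ρ**2 + ρ/2 - 5/3)^3: discriminant 83/12, real irrational roots -1/4 + (1/12)*sqrt(249) and -1/4 - (1/12)*sqrt(249); poles of order 3, moduli -1/4 + (1/12)*sqrt(249) and 1/4 + (1/12)*sqrt(249).
The radius of convergence is the smallest modulus among the singular points: -1/4 + (1/12)*sqrt(249).


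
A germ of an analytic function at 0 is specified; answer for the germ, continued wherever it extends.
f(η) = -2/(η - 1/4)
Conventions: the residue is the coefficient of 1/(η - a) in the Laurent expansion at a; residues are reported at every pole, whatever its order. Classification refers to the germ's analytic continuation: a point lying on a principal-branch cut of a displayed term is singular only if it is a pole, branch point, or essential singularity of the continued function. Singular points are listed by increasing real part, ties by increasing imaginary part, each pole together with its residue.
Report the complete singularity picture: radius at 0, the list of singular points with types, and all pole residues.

Radius of convergence at 0: 1/4.
At 1/4: a pole of order 1; residue -2.

Denominator factor (η - 1/4): pole of order 1 at 1/4, modulus 1/4.
The radius of convergence is the smallest modulus among the singular points: 1/4.
At the order-1 pole 1/4 set g(η) = (η - (1/4))*f(η) = -2.
Simple pole: residue = g(a) at a = 1/4, which is -2.


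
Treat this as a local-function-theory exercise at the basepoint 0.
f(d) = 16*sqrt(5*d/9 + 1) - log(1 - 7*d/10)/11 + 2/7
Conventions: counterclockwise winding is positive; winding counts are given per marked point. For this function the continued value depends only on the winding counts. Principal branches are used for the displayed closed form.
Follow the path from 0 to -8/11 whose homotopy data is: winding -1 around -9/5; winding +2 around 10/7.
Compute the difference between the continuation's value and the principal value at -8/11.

The rational part is single-valued and drops out of the difference; each branch term changes only by its own monodromy.
(16)*sqrt(1 - d/(-9/5)): winding -1 is odd, the square root flips sign, contributing -2*(16)*sqrt(1 - (-8/11)/(-9/5)) = -2*(16)*sqrt(59/99) = -(32/33)*sqrt(649).
(-1/11)*log(1 - d/(10/7)): each positive loop around 10/7 adds 2*pi*i to the log, so winding +2 contributes (-1/11)*(2)*2*pi*i = -(4/11)*pi*i.
Summing the contributions at d = -8/11 gives (-(32/33)*sqrt(649)) - ((4/11)*pi)*i.

Continued minus principal equals (-(32/33)*sqrt(649)) - ((4/11)*pi)*i.


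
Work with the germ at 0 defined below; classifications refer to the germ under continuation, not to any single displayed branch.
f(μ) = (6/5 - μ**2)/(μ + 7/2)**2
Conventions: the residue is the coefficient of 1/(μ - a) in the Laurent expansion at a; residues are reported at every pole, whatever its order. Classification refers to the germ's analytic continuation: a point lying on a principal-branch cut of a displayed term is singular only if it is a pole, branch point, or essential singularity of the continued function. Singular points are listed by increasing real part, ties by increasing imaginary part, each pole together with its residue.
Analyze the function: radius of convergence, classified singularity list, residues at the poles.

Denominator factor (μ + 7/2)^2: pole of order 2 at -7/2, modulus 7/2.
The radius of convergence is the smallest modulus among the singular points: 7/2.
At the order-2 pole -7/2 set g(μ) = (μ - (-7/2))^2*f(μ) = 6/5 - μ**2.
Order-2 pole: residue = g'(a); g'(-7/2) = 7, so the residue is 7.

Radius of convergence at 0: 7/2.
At -7/2: a pole of order 2; residue 7.


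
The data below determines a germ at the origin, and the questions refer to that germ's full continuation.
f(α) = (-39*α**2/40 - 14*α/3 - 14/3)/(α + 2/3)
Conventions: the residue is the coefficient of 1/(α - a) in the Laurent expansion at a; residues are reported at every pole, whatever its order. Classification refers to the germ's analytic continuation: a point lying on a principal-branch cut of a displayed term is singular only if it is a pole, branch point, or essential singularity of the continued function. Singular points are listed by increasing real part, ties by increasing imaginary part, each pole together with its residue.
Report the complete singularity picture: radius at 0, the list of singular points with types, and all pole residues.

Radius of convergence at 0: 2/3.
At -2/3: a pole of order 1; residue -179/90.

Denominator factor (α + 2/3): pole of order 1 at -2/3, modulus 2/3.
The radius of convergence is the smallest modulus among the singular points: 2/3.
At the order-1 pole -2/3 set g(α) = (α - (-2/3))*f(α) = -39*α**2/40 - 14*α/3 - 14/3.
Simple pole: residue = g(a) at a = -2/3, which is -179/90.


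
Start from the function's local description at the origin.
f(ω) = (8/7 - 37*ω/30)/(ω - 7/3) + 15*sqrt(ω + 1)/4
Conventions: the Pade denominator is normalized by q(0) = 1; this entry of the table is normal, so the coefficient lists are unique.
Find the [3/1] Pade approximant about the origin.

Taylor coefficients needed (expand at 0): a_0 = 639/196, a_1 = 30097/13720, a_2 = -127611/384160, a_3 = 1575309/5378240, a_4 = -36563559/301181440.
Write the denominator as Q(ω) = 1 + q1*ω. Requiring Q*f - P = O(ω^5) with deg P <= 3 kills the coefficients of ω^4..ω^4 in Q*f:
  ω^4: a_4 + q1*a_3 = 0, i.e. -36563559/301181440 + (1575309/5378240)*q1 = 0.
Solving this linear system: q1 = 12187853/29405768.
The numerator is Q*f truncated at degree 3: P0 = a_0 = 639/196; P1 = a_1 + q1*a_0 = 2084822251/588115360; P2 = a_2 + q1*a_1 = 135743425/235246144; P3 = a_3 + q1*a_2 = 146063625/940984576.

The Pade approximant has numerator coefficients [639/196, 2084822251/588115360, 135743425/235246144, 146063625/940984576]; denominator coefficients [1, 12187853/29405768].


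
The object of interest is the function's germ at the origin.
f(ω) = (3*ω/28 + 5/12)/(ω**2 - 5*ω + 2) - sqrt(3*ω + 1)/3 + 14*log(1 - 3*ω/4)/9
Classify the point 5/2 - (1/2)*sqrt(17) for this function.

The denominator factor ω**2 - 5*ω + 2 vanishes at 5/2 - (1/2)*sqrt(17) and appears to the power 1; the numerator there equals 115/168 - (3/56)*sqrt(17), nonzero, and no other factor vanishes.
The branch terms are analytic at this point.
Hence a pole whose order is the multiplicity, 1.

The point is a pole of order 1.


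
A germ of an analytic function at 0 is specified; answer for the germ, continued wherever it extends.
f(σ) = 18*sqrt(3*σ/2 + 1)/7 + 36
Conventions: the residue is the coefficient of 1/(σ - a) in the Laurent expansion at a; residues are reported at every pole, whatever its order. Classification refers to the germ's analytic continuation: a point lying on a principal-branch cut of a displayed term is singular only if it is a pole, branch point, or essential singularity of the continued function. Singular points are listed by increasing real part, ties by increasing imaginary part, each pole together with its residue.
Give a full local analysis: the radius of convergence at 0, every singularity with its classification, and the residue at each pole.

Radius of convergence at 0: 2/3.
At -2/3: an algebraic (square-root) branch point.

Branch term (18/7)*sqrt(1 - σ/(-2/3)): its argument vanishes at σ = -2/3, a square-root branch point, modulus 2/3.
The radius of convergence is the smallest modulus among the singular points: 2/3.


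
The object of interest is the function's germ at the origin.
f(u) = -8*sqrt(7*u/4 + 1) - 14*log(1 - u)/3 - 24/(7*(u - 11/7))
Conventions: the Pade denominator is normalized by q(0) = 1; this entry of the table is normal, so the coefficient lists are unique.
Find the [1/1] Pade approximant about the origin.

The Pade approximant has numerator coefficients [-64/11, -64049/1617]; denominator coefficients [1, 57311/8624].

Taylor coefficients needed (expand at 0): a_0 = -64/11, a_1 = -343/363, a_2 = 401177/63888.
Write the denominator as Q(u) = 1 + q1*u. Requiring Q*f - P = O(u^3) with deg P <= 1 kills the coefficients of u^2..u^2 in Q*f:
  u^2: a_2 + q1*a_1 = 0, i.e. 401177/63888 + (-343/363)*q1 = 0.
Solving this linear system: q1 = 57311/8624.
The numerator is Q*f truncated at degree 1: P0 = a_0 = -64/11; P1 = a_1 + q1*a_0 = -64049/1617.
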